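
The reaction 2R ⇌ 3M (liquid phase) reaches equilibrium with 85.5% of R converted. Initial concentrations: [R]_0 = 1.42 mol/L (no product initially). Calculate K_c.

K_c = 142 mol/L

Let X = conversion of R.
Concentrations: [R] = 1.42 − 1.42X; [M] = 2.13X.
At X = 0.855: [R] = 0.206, [M] = 1.82.
K_c = [M]^3 / ([R]^2) = 142 mol/L.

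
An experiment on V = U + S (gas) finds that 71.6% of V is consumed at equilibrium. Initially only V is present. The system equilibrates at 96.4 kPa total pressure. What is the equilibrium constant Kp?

Basis: 1 mol V initially; let X = conversion of V. Extent ξ = X.
Moles: n_V = 1 − X; n_U = X; n_S = X.
Summing: n_T = 1 + X.
At X = 0.716: n_V = 0.284, n_U = 0.716, n_S = 0.716, n_T = 1.72.
p_i = (n_i/n_T)·P. Kp = p_U p_S / (p_V) = 101 kPa.

Kp = 101 kPa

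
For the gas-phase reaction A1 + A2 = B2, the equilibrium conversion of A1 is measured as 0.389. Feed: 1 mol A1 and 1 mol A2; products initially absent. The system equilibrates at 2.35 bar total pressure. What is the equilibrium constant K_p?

Basis: 1 mol A1 initially; let X = conversion of A1. Extent ξ = X.
At extent ξ: n_A1 = 1 − X; n_A2 = 1 − X; n_B2 = X.
Total moles n_T = 2 − X.
At X = 0.389: n_A1 = 0.611, n_A2 = 0.611, n_B2 = 0.389, n_T = 1.61.
p_i = (n_i/n_T)·P. K_p = p_B2 / (p_A1 p_A2) = 0.714 bar^-1.

K_p = 0.714 bar^-1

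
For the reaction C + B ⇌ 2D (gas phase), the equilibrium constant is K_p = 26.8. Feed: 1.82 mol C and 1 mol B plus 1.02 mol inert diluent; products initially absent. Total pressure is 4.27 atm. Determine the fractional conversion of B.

X = 0.878

Basis: 1 mol B initially; let X = conversion of B. Extent ξ = X.
At extent ξ: n_C = 1.82 − X; n_B = 1 − X; n_D = 2X; n_I = 1.02 (inert).
Since Δν = 0, n_T = 3.84 throughout.
y_i = n_i/n_T, p_i = y_i·P. K_p = p_D^2 / (p_C p_B).
Substituting and setting equal to 26.8 gives a polynomial in X; the root in (0,1) is X = 0.878.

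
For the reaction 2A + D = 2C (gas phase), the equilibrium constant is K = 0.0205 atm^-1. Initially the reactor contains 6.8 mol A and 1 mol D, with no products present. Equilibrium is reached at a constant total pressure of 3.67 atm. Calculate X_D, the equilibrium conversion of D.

X = 0.268

Basis: 1 mol D initially; let X = conversion of D. Extent ξ = X.
Species balance: n_A = 6.8 − 2X; n_D = 1 − X; n_C = 2X.
Total moles n_T = 7.8 − X.
y_i = n_i/n_T, p_i = y_i·P. K = p_C^2 / (p_A^2 p_D).
Substituting and setting equal to 0.0205 atm^-1 gives a polynomial in X; the root in (0,1) is X = 0.268.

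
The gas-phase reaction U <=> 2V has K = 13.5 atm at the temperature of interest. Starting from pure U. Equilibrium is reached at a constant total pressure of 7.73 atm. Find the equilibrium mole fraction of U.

y_U = 0.289

Basis: 1 mol U initially; let X = conversion of U. Extent ξ = X.
Mole table: n_U = 1 − X; n_V = 2X.
n_T = Σnᵢ = 1 + X.
Mole fractions y_i = n_i/n_T; K = p_V^2 / (p_U) with p_i = y_i·P.
Substituting and setting equal to 13.5 atm gives a polynomial in X; the root in (0,1) is X = 0.551.
Then n_U = 0.449, n_T = 1.55, so y_U = 0.289.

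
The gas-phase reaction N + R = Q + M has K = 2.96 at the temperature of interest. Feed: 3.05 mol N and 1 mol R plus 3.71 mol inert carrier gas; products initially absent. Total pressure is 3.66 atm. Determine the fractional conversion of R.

Let X = conversion of R (basis 1 mol R); extent of reaction ξ = X.
Species balance: n_N = 3.05 − X; n_R = 1 − X; n_Q = X; n_M = X; n_I = 3.71 (inert).
Since Δν = 0, n_T = 7.76 throughout.
Mole fractions y_i = n_i/n_T; K = p_Q p_M / (p_N p_R) with p_i = y_i·P.
Setting this equal to 2.96 and taking the physical root (0 < X < 1) gives X = 0.880.

X = 0.880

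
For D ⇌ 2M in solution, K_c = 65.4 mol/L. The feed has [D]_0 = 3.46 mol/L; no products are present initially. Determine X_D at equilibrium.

X = 0.848

Let X = conversion of D; extent ξ = 3.46·X mol/L.
Concentrations: [D] = 3.46 − 3.46X; [M] = 6.92X.
K_c = [M]^2 / ([D]).
Solving K_c = 65.4 for X ∈ (0,1): X = 0.848.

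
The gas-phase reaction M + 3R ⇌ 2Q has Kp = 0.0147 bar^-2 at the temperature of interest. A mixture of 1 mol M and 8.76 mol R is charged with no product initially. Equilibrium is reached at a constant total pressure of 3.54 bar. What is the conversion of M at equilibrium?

Basis: 1 mol M initially; let X = conversion of M. Extent ξ = X.
Moles: n_M = 1 − X; n_R = 8.76 − 3X; n_Q = 2X.
Summing: n_T = 9.76 − 2X.
Mole fractions y_i = n_i/n_T; Kp = p_Q^2 / (p_M p_R^3) with p_i = y_i·P.
Setting this equal to 0.0147 bar^-2 and taking the physical root (0 < X < 1) gives X = 0.390.

X = 0.390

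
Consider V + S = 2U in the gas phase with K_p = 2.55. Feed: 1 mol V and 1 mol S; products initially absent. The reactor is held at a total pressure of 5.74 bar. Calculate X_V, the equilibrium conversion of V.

Basis: 1 mol V initially; let X = conversion of V. Extent ξ = X.
At extent ξ: n_V = 1 − X; n_S = 1 − X; n_U = 2X.
n_T stays at 2 (no change in mole number).
Mole fractions y_i = n_i/n_T; K_p = p_U^2 / (p_V p_S) with p_i = y_i·P.
Substituting and setting equal to 2.55 gives a polynomial in X; the root in (0,1) is X = 0.444.

X = 0.444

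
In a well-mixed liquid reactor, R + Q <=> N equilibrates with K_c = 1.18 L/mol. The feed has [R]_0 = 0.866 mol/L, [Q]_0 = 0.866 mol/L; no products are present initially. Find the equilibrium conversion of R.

X = 0.386

Let X = conversion of R; extent ξ = 0.866·X mol/L.
Concentrations: [R] = 0.866 − 0.866X; [Q] = 0.866 − 0.866X; [N] = 0.866X.
K_c = [N] / ([R] [Q]).
Setting equal to 1.18 and solving for X on (0,1) gives X = 0.386.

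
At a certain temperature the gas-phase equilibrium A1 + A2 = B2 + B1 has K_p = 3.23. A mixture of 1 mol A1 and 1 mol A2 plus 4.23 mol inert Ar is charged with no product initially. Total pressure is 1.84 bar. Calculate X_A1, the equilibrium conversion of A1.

X = 0.643

Take 1 mol A1 as basis and let X be its fractional conversion, so ξ = X.
Moles: n_A1 = 1 − X; n_A2 = 1 − X; n_B2 = X; n_B1 = X; n_I = 4.23 (inert).
n_T stays at 6.23 (no change in mole number).
Mole fractions y_i = n_i/n_T; K_p = p_B2 p_B1 / (p_A1 p_A2) with p_i = y_i·P.
This yields a degree-2 equation in X; solving on (0,1), X = 0.643.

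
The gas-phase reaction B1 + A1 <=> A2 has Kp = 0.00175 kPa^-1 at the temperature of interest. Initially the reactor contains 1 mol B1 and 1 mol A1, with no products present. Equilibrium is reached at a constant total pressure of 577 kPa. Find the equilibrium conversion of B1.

Basis: 1 mol B1 initially; let X = conversion of B1. Extent ξ = X.
Species balance: n_B1 = 1 − X; n_A1 = 1 − X; n_A2 = X.
Summing: n_T = 2 − X.
y_i = n_i/n_T, p_i = y_i·P. Kp = p_A2 / (p_B1 p_A1).
This yields a degree-2 equation in X; solving on (0,1), X = 0.295.

X = 0.295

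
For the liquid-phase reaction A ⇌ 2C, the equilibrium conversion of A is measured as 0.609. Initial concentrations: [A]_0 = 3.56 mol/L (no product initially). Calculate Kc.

Kc = 13.5 mol/L

Let X = conversion of A.
Concentrations: [A] = 3.56 − 3.56X; [C] = 7.12X.
At X = 0.609: [A] = 1.39, [C] = 4.34.
Kc = [C]^2 / ([A]) = 13.5 mol/L.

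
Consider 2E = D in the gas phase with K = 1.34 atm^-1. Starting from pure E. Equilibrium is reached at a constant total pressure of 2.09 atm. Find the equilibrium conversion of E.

X = 0.714

Let X = conversion of E (basis 1 mol E); extent of reaction ξ = 0.5X.
Species balance: n_E = 1 − X; n_D = 0.5X.
Summing: n_T = 1 − 0.5X.
With p_i = (n_i/n_T)P, K = p_D / (p_E^2).
Substituting and setting equal to 1.34 atm^-1 gives a polynomial in X; the root in (0,1) is X = 0.714.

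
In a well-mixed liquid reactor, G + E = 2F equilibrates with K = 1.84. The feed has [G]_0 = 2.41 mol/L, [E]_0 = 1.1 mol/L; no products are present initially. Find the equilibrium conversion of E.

Let X = conversion of E; extent ξ = 1.1·X mol/L.
Concentrations: [G] = 2.41 − 1.1X; [E] = 1.1 − 1.1X; [F] = 2.2X.
K = [F]^2 / ([G] [E]).
Solving K = 1.84 for X ∈ (0,1): X = 0.568.

X = 0.568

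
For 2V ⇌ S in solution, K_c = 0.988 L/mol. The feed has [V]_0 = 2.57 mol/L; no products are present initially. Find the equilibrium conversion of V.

Let X = conversion of V; extent ξ = 2.57X/2 mol/L.
Concentrations: [V] = 2.57 − 2.57X; [S] = 1.28X.
K_c = [S] / ([V]^2).
Setting equal to 0.988 and solving for X on (0,1) gives X = 0.644.

X = 0.644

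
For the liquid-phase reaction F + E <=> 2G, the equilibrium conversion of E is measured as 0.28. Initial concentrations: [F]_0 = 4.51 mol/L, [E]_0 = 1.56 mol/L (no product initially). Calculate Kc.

Let X = conversion of E.
Concentrations: [F] = 4.51 − 1.56X; [E] = 1.56 − 1.56X; [G] = 3.12X.
At X = 0.28: [F] = 4.07, [E] = 1.12, [G] = 0.874.
Kc = [G]^2 / ([F] [E]) = 0.167.

Kc = 0.167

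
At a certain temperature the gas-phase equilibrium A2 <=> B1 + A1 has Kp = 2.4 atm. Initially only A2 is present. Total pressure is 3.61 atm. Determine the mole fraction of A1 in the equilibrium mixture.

Take 1 mol A2 as basis and let X be its fractional conversion, so ξ = X.
Moles: n_A2 = 1 − X; n_B1 = X; n_A1 = X.
Summing: n_T = 1 + X.
Mole fractions y_i = n_i/n_T; Kp = p_B1 p_A1 / (p_A2) with p_i = y_i·P.
Substituting and setting equal to 2.4 atm gives a polynomial in X; the root in (0,1) is X = 0.632.
Then n_A1 = 0.632, n_T = 1.63, so y_A1 = 0.387.

y_A1 = 0.387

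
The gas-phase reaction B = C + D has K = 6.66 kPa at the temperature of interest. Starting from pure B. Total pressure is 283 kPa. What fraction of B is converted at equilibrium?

Let X = conversion of B (basis 1 mol B); extent of reaction ξ = X.
Mole table: n_B = 1 − X; n_C = X; n_D = X.
Total moles n_T = 1 + X.
y_i = n_i/n_T, p_i = y_i·P. K = p_C p_D / (p_B).
Setting this equal to 6.66 kPa and taking the physical root (0 < X < 1) gives X = 0.152.

X = 0.152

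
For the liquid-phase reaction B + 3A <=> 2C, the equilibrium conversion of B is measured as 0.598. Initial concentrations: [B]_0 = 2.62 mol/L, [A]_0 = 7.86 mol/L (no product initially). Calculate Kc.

Kc = 0.296 (mol/L)^-2

Let X = conversion of B.
Concentrations: [B] = 2.62 − 2.62X; [A] = 7.86 − 7.86X; [C] = 5.24X.
At X = 0.598: [B] = 1.05, [A] = 3.16, [C] = 3.13.
Kc = [C]^2 / ([B] [A]^3) = 0.296 (mol/L)^-2.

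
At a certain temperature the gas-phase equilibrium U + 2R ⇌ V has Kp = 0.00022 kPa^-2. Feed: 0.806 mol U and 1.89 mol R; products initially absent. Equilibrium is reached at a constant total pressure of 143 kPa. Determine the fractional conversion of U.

Basis: 0.806 mol U initially; let X = conversion of U. Extent ξ = 0.806X.
At extent ξ: n_U = 0.806 − 0.806X; n_R = 1.89 − 1.61X; n_V = 0.806X.
Total moles n_T = 2.7 − 1.61X.
With p_i = (n_i/n_T)P, Kp = p_V / (p_U p_R^2).
Equating to 0.00022 kPa^-2 and solving on 0 < X < 1: X = 0.572.

X = 0.572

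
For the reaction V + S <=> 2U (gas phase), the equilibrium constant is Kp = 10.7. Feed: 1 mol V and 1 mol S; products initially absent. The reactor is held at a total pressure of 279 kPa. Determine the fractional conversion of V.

Let X = conversion of V (basis 1 mol V); extent of reaction ξ = X.
At extent ξ: n_V = 1 − X; n_S = 1 − X; n_U = 2X.
Since Δν = 0, n_T = 2 throughout.
With p_i = (n_i/n_T)P, Kp = p_U^2 / (p_V p_S).
Setting this equal to 10.7 and taking the physical root (0 < X < 1) gives X = 0.621.

X = 0.621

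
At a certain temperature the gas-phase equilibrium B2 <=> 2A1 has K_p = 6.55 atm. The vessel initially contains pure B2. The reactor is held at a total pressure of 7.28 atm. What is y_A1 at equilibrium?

y_A1 = 0.600

Take 1 mol B2 as basis and let X be its fractional conversion, so ξ = X.
Species balance: n_B2 = 1 − X; n_A1 = 2X.
Total moles n_T = 1 + X.
With p_i = (n_i/n_T)P, K_p = p_A1^2 / (p_B2).
Equating to 6.55 atm and solving on 0 < X < 1: X = 0.429.
Then n_A1 = 0.857, n_T = 1.43, so y_A1 = 0.600.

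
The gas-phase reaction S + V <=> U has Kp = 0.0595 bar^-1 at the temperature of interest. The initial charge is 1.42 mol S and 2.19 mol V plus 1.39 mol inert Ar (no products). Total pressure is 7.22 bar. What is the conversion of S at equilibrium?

Basis: 1.42 mol S initially; let X = conversion of S. Extent ξ = 1.42X.
At extent ξ: n_S = 1.42 − 1.42X; n_V = 2.19 − 1.42X; n_U = 1.42X; n_I = 1.39 (inert).
n_T = Σnᵢ = 5 − 1.42X.
y_i = n_i/n_T, p_i = y_i·P. Kp = p_U / (p_S p_V).
Equating to 0.0595 bar^-1 and solving on 0 < X < 1: X = 0.151.

X = 0.151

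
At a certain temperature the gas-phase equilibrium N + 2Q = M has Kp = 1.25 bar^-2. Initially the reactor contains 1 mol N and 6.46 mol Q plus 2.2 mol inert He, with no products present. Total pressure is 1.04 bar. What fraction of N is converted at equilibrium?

Let X = conversion of N (basis 1 mol N); extent of reaction ξ = X.
Species balance: n_N = 1 − X; n_Q = 6.46 − 2X; n_M = X; n_I = 2.2 (inert).
Summing: n_T = 9.66 − 2X.
With p_i = (n_i/n_T)P, Kp = p_M / (p_N p_Q^2).
Substituting and setting equal to 1.25 bar^-2 gives a polynomial in X; the root in (0,1) is X = 0.358.

X = 0.358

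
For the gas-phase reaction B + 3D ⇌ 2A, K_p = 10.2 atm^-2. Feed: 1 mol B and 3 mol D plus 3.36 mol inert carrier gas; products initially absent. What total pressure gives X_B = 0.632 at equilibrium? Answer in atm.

Basis: 1 mol B initially; let X = conversion of B. Extent ξ = X.
At extent ξ: n_B = 1 − X; n_D = 3 − 3X; n_A = 2X; n_I = 3.36 (inert).
n_T = Σnᵢ = 7.36 − 2X.
K_p = p_A^2 / (p_B p_D^3) with p_i = (n_i/n_T)·P.
At X = 0.632: the mole-fraction product g(X) = Π y_i^ν_i = 119.9. Since K_p = g(X)·P^{-2}, P = (g/K_p)^(1/2) = (119.9/10.2)^(1/2) = 3.43 atm.

P = 3.43 atm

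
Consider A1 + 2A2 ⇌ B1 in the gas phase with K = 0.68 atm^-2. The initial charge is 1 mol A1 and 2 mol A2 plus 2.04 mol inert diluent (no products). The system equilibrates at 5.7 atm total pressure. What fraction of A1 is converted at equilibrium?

Let X = conversion of A1 (basis 1 mol A1); extent of reaction ξ = X.
Mole table: n_A1 = 1 − X; n_A2 = 2 − 2X; n_B1 = X; n_I = 2.04 (inert).
Total moles n_T = 5.04 − 2X.
With p_i = (n_i/n_T)P, K = p_B1 / (p_A1 p_A2^2).
Equating to 0.68 atm^-2 and solving on 0 < X < 1: X = 0.542.

X = 0.542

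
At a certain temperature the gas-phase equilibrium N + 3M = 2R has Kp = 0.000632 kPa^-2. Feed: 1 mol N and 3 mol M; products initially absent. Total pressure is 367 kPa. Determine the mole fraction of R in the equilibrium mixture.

y_R = 0.566

Basis: 1 mol N initially; let X = conversion of N. Extent ξ = X.
At extent ξ: n_N = 1 − X; n_M = 3 − 3X; n_R = 2X.
Total moles n_T = 4 − 2X.
With p_i = (n_i/n_T)P, Kp = p_R^2 / (p_N p_M^3).
Setting this equal to 0.000632 kPa^-2 and taking the physical root (0 < X < 1) gives X = 0.722.
Then n_R = 1.44, n_T = 2.56, so y_R = 0.566.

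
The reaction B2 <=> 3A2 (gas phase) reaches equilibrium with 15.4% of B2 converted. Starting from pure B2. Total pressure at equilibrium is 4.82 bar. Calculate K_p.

K_p = 1.58 bar^2

Let X = conversion of B2 (basis 1 mol B2); extent of reaction ξ = X.
At extent ξ: n_B2 = 1 − X; n_A2 = 3X.
Summing: n_T = 1 + 2X.
At X = 0.154: n_B2 = 0.846, n_A2 = 0.462, n_T = 1.31.
p_i = (n_i/n_T)·P. K_p = p_A2^3 / (p_B2) = 1.58 bar^2.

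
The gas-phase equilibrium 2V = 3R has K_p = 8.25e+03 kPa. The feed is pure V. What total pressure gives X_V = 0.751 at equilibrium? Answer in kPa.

P = 492 kPa

Let X = conversion of V (basis 1 mol V); extent of reaction ξ = 0.5X.
Moles: n_V = 1 − X; n_R = 1.5X.
n_T = Σnᵢ = 1 + 0.5X.
K_p = p_R^3 / (p_V^2) with p_i = (n_i/n_T)·P.
At X = 0.751: the mole-fraction product g(X) = Π y_i^ν_i = 16.76. Since K_p = g(X)·P^{1}, P = (K_p/g)^(1/1) = (8.25e+03/16.76)^(1/1) = 492 kPa.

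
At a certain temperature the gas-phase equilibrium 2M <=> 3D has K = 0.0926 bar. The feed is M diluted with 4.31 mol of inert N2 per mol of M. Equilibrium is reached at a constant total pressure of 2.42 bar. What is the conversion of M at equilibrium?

Basis: 1 mol M initially; let X = conversion of M. Extent ξ = 0.5X.
Species balance: n_M = 1 − X; n_D = 1.5X; n_I = 4.31 (inert).
n_T = Σnᵢ = 5.31 + 0.5X.
y_i = n_i/n_T, p_i = y_i·P. K = p_D^3 / (p_M^2).
This yields a degree-3 equation in X; solving on (0,1), X = 0.309.

X = 0.309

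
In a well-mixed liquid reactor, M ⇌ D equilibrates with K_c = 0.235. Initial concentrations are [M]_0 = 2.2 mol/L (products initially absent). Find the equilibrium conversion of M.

Let X = conversion of M; extent ξ = 2.2·X mol/L.
Concentrations: [M] = 2.2 − 2.2X; [D] = 2.2X.
K_c = [D] / ([M]).
Setting equal to 0.235 and solving for X on (0,1) gives X = 0.190.

X = 0.190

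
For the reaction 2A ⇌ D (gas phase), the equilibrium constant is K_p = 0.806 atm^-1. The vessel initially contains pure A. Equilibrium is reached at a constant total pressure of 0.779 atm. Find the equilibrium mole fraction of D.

y_D = 0.304

Let X = conversion of A (basis 1 mol A); extent of reaction ξ = 0.5X.
At extent ξ: n_A = 1 − X; n_D = 0.5X.
Total moles n_T = 1 − 0.5X.
y_i = n_i/n_T, p_i = y_i·P. K_p = p_D / (p_A^2).
Substituting and setting equal to 0.806 atm^-1 gives a polynomial in X; the root in (0,1) is X = 0.466.
Then n_D = 0.233, n_T = 0.767, so y_D = 0.304.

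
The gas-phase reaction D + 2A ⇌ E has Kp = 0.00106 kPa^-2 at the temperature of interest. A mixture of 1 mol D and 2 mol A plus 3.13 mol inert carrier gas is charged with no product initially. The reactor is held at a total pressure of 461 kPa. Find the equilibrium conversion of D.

X = 0.739

Let X = conversion of D (basis 1 mol D); extent of reaction ξ = X.
Moles: n_D = 1 − X; n_A = 2 − 2X; n_E = X; n_I = 3.13 (inert).
n_T = Σnᵢ = 6.13 − 2X.
With p_i = (n_i/n_T)P, Kp = p_E / (p_D p_A^2).
Setting this equal to 0.00106 kPa^-2 and taking the physical root (0 < X < 1) gives X = 0.739.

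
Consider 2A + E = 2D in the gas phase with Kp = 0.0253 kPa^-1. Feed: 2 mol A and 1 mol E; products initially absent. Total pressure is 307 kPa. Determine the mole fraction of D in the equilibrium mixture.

y_D = 0.444

Take 2 mol A as basis and let X be its fractional conversion, so ξ = X.
At extent ξ: n_A = 2 − 2X; n_E = 1 − X; n_D = 2X.
n_T = Σnᵢ = 3 − X.
With p_i = (n_i/n_T)P, Kp = p_D^2 / (p_A^2 p_E).
This yields a degree-3 equation in X; solving on (0,1), X = 0.545.
Then n_D = 1.09, n_T = 2.45, so y_D = 0.444.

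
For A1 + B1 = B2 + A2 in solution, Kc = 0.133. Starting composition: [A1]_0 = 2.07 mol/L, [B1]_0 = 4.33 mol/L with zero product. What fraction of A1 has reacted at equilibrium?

Let X = conversion of A1; extent ξ = 2.07·X mol/L.
Concentrations: [A1] = 2.07 − 2.07X; [B1] = 4.33 − 2.07X; [B2] = 2.07X; [A2] = 2.07X.
Kc = [B2] [A2] / ([A1] [B1]).
Equating to 0.133: the physical root is X = 0.377.

X = 0.377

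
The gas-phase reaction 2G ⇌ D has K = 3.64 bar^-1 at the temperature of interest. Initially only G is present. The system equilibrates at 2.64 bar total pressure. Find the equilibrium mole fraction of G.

Let X = conversion of G (basis 1 mol G); extent of reaction ξ = 0.5X.
Moles: n_G = 1 − X; n_D = 0.5X.
Summing: n_T = 1 − 0.5X.
y_i = n_i/n_T, p_i = y_i·P. K = p_D / (p_G^2).
Setting this equal to 3.64 bar^-1 and taking the physical root (0 < X < 1) gives X = 0.841.
Then n_G = 0.159, n_T = 0.58, so y_G = 0.275.

y_G = 0.275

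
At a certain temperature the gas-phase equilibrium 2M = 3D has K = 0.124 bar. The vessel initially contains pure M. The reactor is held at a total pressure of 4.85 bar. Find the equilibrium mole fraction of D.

y_D = 0.244

Take 1 mol M as basis and let X be its fractional conversion, so ξ = 0.5X.
At extent ξ: n_M = 1 − X; n_D = 1.5X.
Total moles n_T = 1 + 0.5X.
y_i = n_i/n_T, p_i = y_i·P. K = p_D^3 / (p_M^2).
Substituting and setting equal to 0.124 bar gives a polynomial in X; the root in (0,1) is X = 0.177.
Then n_D = 0.266, n_T = 1.09, so y_D = 0.244.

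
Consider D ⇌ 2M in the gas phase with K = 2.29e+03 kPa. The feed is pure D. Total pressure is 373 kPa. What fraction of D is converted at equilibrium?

Take 1 mol D as basis and let X be its fractional conversion, so ξ = X.
Moles: n_D = 1 − X; n_M = 2X.
Summing: n_T = 1 + X.
y_i = n_i/n_T, p_i = y_i·P. K = p_M^2 / (p_D).
Substituting and setting equal to 2.29e+03 kPa gives a polynomial in X; the root in (0,1) is X = 0.778.

X = 0.778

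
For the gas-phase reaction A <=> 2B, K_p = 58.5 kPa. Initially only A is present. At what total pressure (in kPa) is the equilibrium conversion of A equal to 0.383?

Take 1 mol A as basis and let X be its fractional conversion, so ξ = X.
Species balance: n_A = 1 − X; n_B = 2X.
Summing: n_T = 1 + X.
K_p = p_B^2 / (p_A) with p_i = (n_i/n_T)·P.
At X = 0.383: the mole-fraction product g(X) = Π y_i^ν_i = 0.6876. Since K_p = g(X)·P^{1}, P = (K_p/g)^(1/1) = (58.5/0.6876)^(1/1) = 85.1 kPa.

P = 85.1 kPa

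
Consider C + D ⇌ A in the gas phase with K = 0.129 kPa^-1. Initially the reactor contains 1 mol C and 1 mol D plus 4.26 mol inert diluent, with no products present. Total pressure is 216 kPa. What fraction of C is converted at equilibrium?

X = 0.641

Let X = conversion of C (basis 1 mol C); extent of reaction ξ = X.
At extent ξ: n_C = 1 − X; n_D = 1 − X; n_A = X; n_I = 4.26 (inert).
n_T = Σnᵢ = 6.26 − X.
Mole fractions y_i = n_i/n_T; K = p_A / (p_C p_D) with p_i = y_i·P.
This yields a degree-2 equation in X; solving on (0,1), X = 0.641.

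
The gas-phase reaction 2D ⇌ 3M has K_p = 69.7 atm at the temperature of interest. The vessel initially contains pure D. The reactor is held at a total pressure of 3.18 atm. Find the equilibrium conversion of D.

Take 1 mol D as basis and let X be its fractional conversion, so ξ = 0.5X.
Mole table: n_D = 1 − X; n_M = 1.5X.
Total moles n_T = 1 + 0.5X.
With p_i = (n_i/n_T)P, K_p = p_M^3 / (p_D^2).
Setting this equal to 69.7 atm and taking the physical root (0 < X < 1) gives X = 0.773.

X = 0.773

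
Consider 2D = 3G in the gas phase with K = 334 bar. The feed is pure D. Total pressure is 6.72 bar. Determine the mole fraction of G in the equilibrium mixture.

Let X = conversion of D (basis 1 mol D); extent of reaction ξ = 0.5X.
Moles: n_D = 1 − X; n_G = 1.5X.
n_T = Σnᵢ = 1 + 0.5X.
Mole fractions y_i = n_i/n_T; K = p_G^3 / (p_D^2) with p_i = y_i·P.
Setting this equal to 334 bar and taking the physical root (0 < X < 1) gives X = 0.833.
Then n_G = 1.25, n_T = 1.42, so y_G = 0.882.

y_G = 0.882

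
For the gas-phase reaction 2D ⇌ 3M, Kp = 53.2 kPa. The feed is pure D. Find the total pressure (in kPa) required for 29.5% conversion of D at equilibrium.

Take 1 mol D as basis and let X be its fractional conversion, so ξ = 0.5X.
At extent ξ: n_D = 1 − X; n_M = 1.5X.
Total moles n_T = 1 + 0.5X.
Kp = p_M^3 / (p_D^2) with p_i = (n_i/n_T)·P.
At X = 0.295: the mole-fraction product g(X) = Π y_i^ν_i = 0.1519. Since Kp = g(X)·P^{1}, P = (Kp/g)^(1/1) = (53.2/0.1519)^(1/1) = 350 kPa.

P = 350 kPa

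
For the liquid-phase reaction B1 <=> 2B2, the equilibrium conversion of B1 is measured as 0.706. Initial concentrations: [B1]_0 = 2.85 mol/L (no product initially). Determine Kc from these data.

Let X = conversion of B1.
Concentrations: [B1] = 2.85 − 2.85X; [B2] = 5.7X.
At X = 0.706: [B1] = 0.838, [B2] = 4.02.
Kc = [B2]^2 / ([B1]) = 19.3 mol/L.

Kc = 19.3 mol/L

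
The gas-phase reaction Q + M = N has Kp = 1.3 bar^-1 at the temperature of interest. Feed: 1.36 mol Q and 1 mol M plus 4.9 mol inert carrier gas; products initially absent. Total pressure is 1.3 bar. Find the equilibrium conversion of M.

X = 0.215

Basis: 1 mol M initially; let X = conversion of M. Extent ξ = X.
Moles: n_Q = 1.36 − X; n_M = 1 − X; n_N = X; n_I = 4.9 (inert).
Summing: n_T = 7.26 − X.
Mole fractions y_i = n_i/n_T; Kp = p_N / (p_Q p_M) with p_i = y_i·P.
Equating to 1.3 bar^-1 and solving on 0 < X < 1: X = 0.215.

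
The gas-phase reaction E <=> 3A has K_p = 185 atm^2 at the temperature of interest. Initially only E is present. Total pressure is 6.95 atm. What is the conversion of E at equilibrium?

X = 0.642

Take 1 mol E as basis and let X be its fractional conversion, so ξ = X.
Moles: n_E = 1 − X; n_A = 3X.
n_T = Σnᵢ = 1 + 2X.
Mole fractions y_i = n_i/n_T; K_p = p_A^3 / (p_E) with p_i = y_i·P.
This yields a degree-3 equation in X; solving on (0,1), X = 0.642.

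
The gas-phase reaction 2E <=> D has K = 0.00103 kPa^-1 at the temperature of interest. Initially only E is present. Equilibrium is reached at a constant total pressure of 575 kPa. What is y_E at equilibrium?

Let X = conversion of E (basis 1 mol E); extent of reaction ξ = 0.5X.
Moles: n_E = 1 − X; n_D = 0.5X.
Total moles n_T = 1 − 0.5X.
y_i = n_i/n_T, p_i = y_i·P. K = p_D / (p_E^2).
Substituting and setting equal to 0.00103 kPa^-1 gives a polynomial in X; the root in (0,1) is X = 0.455.
Then n_E = 0.545, n_T = 0.772, so y_E = 0.705.

y_E = 0.705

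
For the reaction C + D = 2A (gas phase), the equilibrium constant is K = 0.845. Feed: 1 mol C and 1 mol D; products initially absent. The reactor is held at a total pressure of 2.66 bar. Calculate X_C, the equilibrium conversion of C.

Let X = conversion of C (basis 1 mol C); extent of reaction ξ = X.
Species balance: n_C = 1 − X; n_D = 1 − X; n_A = 2X.
Total moles n_T = 2 (Δν = 0, constant).
y_i = n_i/n_T, p_i = y_i·P. K = p_A^2 / (p_C p_D).
Equating to 0.845 and solving on 0 < X < 1: X = 0.315.

X = 0.315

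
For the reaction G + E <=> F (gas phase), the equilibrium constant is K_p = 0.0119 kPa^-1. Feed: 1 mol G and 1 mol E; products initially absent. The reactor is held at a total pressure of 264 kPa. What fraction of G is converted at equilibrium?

Let X = conversion of G (basis 1 mol G); extent of reaction ξ = X.
Moles: n_G = 1 − X; n_E = 1 − X; n_F = X.
n_T = Σnᵢ = 2 − X.
Mole fractions y_i = n_i/n_T; K_p = p_F / (p_G p_E) with p_i = y_i·P.
Setting this equal to 0.0119 kPa^-1 and taking the physical root (0 < X < 1) gives X = 0.509.

X = 0.509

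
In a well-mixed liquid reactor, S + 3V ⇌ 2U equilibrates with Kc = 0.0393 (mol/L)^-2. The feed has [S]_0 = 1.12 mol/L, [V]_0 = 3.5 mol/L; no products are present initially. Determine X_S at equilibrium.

X = 0.304

Let X = conversion of S; extent ξ = 1.12·X mol/L.
Concentrations: [S] = 1.12 − 1.12X; [V] = 3.5 − 3.36X; [U] = 2.24X.
Kc = [U]^2 / ([S] [V]^3).
Solving Kc = 0.0393 for X ∈ (0,1): X = 0.304.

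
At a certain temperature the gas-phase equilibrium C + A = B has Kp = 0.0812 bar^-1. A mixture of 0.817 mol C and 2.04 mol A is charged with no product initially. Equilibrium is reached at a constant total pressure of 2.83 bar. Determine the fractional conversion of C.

X = 0.139

Take 0.817 mol C as basis and let X be its fractional conversion, so ξ = 0.817X.
Species balance: n_C = 0.817 − 0.817X; n_A = 2.04 − 0.817X; n_B = 0.817X.
Summing: n_T = 2.86 − 0.817X.
With p_i = (n_i/n_T)P, Kp = p_B / (p_C p_A).
This yields a degree-2 equation in X; solving on (0,1), X = 0.139.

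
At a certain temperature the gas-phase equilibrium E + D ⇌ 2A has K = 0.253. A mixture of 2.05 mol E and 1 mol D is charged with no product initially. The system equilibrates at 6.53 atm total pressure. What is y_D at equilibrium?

y_D = 0.235

Take 1 mol D as basis and let X be its fractional conversion, so ξ = X.
Species balance: n_E = 2.05 − X; n_D = 1 − X; n_A = 2X.
Total moles n_T = 3.05 (Δν = 0, constant).
y_i = n_i/n_T, p_i = y_i·P. K = p_A^2 / (p_E p_D).
Setting this equal to 0.253 and taking the physical root (0 < X < 1) gives X = 0.283.
Then n_D = 0.717, n_T = 3.05, so y_D = 0.235.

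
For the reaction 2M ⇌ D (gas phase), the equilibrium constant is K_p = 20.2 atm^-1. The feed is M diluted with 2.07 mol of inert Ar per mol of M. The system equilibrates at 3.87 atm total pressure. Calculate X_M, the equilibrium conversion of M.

Take 1 mol M as basis and let X be its fractional conversion, so ξ = 0.5X.
Mole table: n_M = 1 − X; n_D = 0.5X; n_I = 2.07 (inert).
Summing: n_T = 3.07 − 0.5X.
With p_i = (n_i/n_T)P, K_p = p_D / (p_M^2).
Equating to 20.2 atm^-1 and solving on 0 < X < 1: X = 0.878.

X = 0.878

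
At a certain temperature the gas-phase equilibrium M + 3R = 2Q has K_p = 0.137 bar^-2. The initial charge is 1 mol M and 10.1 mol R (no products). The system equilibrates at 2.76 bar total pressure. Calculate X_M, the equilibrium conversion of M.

X = 0.679

Take 1 mol M as basis and let X be its fractional conversion, so ξ = X.
Mole table: n_M = 1 − X; n_R = 10.1 − 3X; n_Q = 2X.
n_T = Σnᵢ = 11.1 − 2X.
Mole fractions y_i = n_i/n_T; K_p = p_Q^2 / (p_M p_R^3) with p_i = y_i·P.
Setting this equal to 0.137 bar^-2 and taking the physical root (0 < X < 1) gives X = 0.679.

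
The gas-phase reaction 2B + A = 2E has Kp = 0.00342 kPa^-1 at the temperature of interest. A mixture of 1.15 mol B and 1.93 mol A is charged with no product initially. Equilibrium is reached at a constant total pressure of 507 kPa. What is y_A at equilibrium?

Take 1.15 mol B as basis and let X be its fractional conversion, so ξ = 0.575X.
Mole table: n_B = 1.15 − 1.15X; n_A = 1.93 − 0.575X; n_E = 1.15X.
Summing: n_T = 3.08 − 0.575X.
Mole fractions y_i = n_i/n_T; Kp = p_E^2 / (p_B^2 p_A) with p_i = y_i·P.
Equating to 0.00342 kPa^-1 and solving on 0 < X < 1: X = 0.502.
Then n_A = 1.64, n_T = 2.79, so y_A = 0.588.

y_A = 0.588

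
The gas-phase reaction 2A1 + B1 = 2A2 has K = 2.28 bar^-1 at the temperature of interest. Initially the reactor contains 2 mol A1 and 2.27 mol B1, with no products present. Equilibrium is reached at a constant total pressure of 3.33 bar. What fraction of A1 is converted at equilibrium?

X = 0.648

Basis: 2 mol A1 initially; let X = conversion of A1. Extent ξ = X.
Moles: n_A1 = 2 − 2X; n_B1 = 2.27 − X; n_A2 = 2X.
n_T = Σnᵢ = 4.27 − X.
y_i = n_i/n_T, p_i = y_i·P. K = p_A2^2 / (p_A1^2 p_B1).
Substituting and setting equal to 2.28 bar^-1 gives a polynomial in X; the root in (0,1) is X = 0.648.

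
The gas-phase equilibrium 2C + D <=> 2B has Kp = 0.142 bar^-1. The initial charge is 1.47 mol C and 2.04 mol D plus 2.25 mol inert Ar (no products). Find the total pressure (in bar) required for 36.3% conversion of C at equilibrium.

P = 7.08 bar

Take 1.47 mol C as basis and let X be its fractional conversion, so ξ = 0.735X.
At extent ξ: n_C = 1.47 − 1.47X; n_D = 2.04 − 0.735X; n_B = 1.47X; n_I = 2.25 (inert).
Total moles n_T = 5.76 − 0.735X.
Kp = p_B^2 / (p_C^2 p_D) with p_i = (n_i/n_T)·P.
At X = 0.363: the mole-fraction product g(X) = Π y_i^ν_i = 1.006. Since Kp = g(X)·P^{-1}, P = (g/Kp)^(1/1) = (1.006/0.142)^(1/1) = 7.08 bar.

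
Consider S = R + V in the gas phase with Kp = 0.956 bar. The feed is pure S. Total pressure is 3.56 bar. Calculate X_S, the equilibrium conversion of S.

X = 0.460

Take 1 mol S as basis and let X be its fractional conversion, so ξ = X.
Moles: n_S = 1 − X; n_R = X; n_V = X.
Summing: n_T = 1 + X.
With p_i = (n_i/n_T)P, Kp = p_R p_V / (p_S).
This yields a degree-2 equation in X; solving on (0,1), X = 0.460.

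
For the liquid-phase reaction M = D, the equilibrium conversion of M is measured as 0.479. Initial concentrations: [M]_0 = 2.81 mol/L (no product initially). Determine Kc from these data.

Kc = 0.919

Let X = conversion of M.
Concentrations: [M] = 2.81 − 2.81X; [D] = 2.81X.
At X = 0.479: [M] = 1.46, [D] = 1.35.
Kc = [D] / ([M]) = 0.919.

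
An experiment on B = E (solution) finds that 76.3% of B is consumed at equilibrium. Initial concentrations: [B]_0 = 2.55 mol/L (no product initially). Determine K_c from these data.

Let X = conversion of B.
Concentrations: [B] = 2.55 − 2.55X; [E] = 2.55X.
At X = 0.763: [B] = 0.604, [E] = 1.95.
K_c = [E] / ([B]) = 3.22.

K_c = 3.22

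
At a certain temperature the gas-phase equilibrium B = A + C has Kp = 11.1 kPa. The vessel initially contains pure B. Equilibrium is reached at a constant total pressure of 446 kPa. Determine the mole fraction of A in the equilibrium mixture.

y_A = 0.135

Basis: 1 mol B initially; let X = conversion of B. Extent ξ = X.
Mole table: n_B = 1 − X; n_A = X; n_C = X.
Total moles n_T = 1 + X.
y_i = n_i/n_T, p_i = y_i·P. Kp = p_A p_C / (p_B).
Equating to 11.1 kPa and solving on 0 < X < 1: X = 0.156.
Then n_A = 0.156, n_T = 1.16, so y_A = 0.135.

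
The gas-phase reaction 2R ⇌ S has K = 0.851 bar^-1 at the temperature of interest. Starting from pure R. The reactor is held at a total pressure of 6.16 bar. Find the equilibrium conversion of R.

X = 0.787

Basis: 1 mol R initially; let X = conversion of R. Extent ξ = 0.5X.
Species balance: n_R = 1 − X; n_S = 0.5X.
Total moles n_T = 1 − 0.5X.
Mole fractions y_i = n_i/n_T; K = p_S / (p_R^2) with p_i = y_i·P.
Substituting and setting equal to 0.851 bar^-1 gives a polynomial in X; the root in (0,1) is X = 0.787.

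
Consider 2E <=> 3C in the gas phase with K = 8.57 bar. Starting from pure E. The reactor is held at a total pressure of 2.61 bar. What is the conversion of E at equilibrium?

Basis: 1 mol E initially; let X = conversion of E. Extent ξ = 0.5X.
Species balance: n_E = 1 − X; n_C = 1.5X.
Summing: n_T = 1 + 0.5X.
y_i = n_i/n_T, p_i = y_i·P. K = p_C^3 / (p_E^2).
Setting this equal to 8.57 bar and taking the physical root (0 < X < 1) gives X = 0.593.

X = 0.593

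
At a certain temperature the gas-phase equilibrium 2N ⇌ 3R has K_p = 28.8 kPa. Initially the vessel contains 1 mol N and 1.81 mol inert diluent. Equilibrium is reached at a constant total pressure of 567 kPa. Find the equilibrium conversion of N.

Let X = conversion of N (basis 1 mol N); extent of reaction ξ = 0.5X.
Mole table: n_N = 1 − X; n_R = 1.5X; n_I = 1.81 (inert).
n_T = Σnᵢ = 2.81 + 0.5X.
With p_i = (n_i/n_T)P, K_p = p_R^3 / (p_N^2).
This yields a degree-3 equation in X; solving on (0,1), X = 0.284.

X = 0.284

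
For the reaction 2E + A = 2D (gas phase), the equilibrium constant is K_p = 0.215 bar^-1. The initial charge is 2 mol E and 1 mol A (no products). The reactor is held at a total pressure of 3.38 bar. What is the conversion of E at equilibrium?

Take 2 mol E as basis and let X be its fractional conversion, so ξ = X.
Mole table: n_E = 2 − 2X; n_A = 1 − X; n_D = 2X.
Summing: n_T = 3 − X.
y_i = n_i/n_T, p_i = y_i·P. K_p = p_D^2 / (p_E^2 p_A).
Equating to 0.215 bar^-1 and solving on 0 < X < 1: X = 0.302.

X = 0.302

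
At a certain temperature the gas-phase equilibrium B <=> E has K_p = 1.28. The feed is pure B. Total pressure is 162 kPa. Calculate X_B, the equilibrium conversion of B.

Take 1 mol B as basis and let X be its fractional conversion, so ξ = X.
Moles: n_B = 1 − X; n_E = X.
Since Δν = 0, n_T = 1 throughout.
With p_i = (n_i/n_T)P, K_p = p_E / (p_B).
Setting this equal to 1.28 and taking the physical root (0 < X < 1) gives X = 0.561.

X = 0.561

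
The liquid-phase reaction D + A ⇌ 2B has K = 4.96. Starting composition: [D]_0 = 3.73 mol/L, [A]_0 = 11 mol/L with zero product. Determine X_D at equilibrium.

X = 0.776

Let X = conversion of D; extent ξ = 3.73·X mol/L.
Concentrations: [D] = 3.73 − 3.73X; [A] = 11 − 3.73X; [B] = 7.46X.
K = [B]^2 / ([D] [A]).
This equals 4.96 at X = 0.776 (the root in 0 < X < 1).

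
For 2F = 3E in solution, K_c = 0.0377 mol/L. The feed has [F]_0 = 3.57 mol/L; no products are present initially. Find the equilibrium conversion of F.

X = 0.133

Let X = conversion of F; extent ξ = 3.57X/2 mol/L.
Concentrations: [F] = 3.57 − 3.57X; [E] = 5.35X.
K_c = [E]^3 / ([F]^2).
Solving K_c = 0.0377 for X ∈ (0,1): X = 0.133.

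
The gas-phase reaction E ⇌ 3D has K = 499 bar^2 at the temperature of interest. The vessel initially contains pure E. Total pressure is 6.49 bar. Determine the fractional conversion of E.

X = 0.820

Take 1 mol E as basis and let X be its fractional conversion, so ξ = X.
Moles: n_E = 1 − X; n_D = 3X.
Summing: n_T = 1 + 2X.
Mole fractions y_i = n_i/n_T; K = p_D^3 / (p_E) with p_i = y_i·P.
This yields a degree-3 equation in X; solving on (0,1), X = 0.820.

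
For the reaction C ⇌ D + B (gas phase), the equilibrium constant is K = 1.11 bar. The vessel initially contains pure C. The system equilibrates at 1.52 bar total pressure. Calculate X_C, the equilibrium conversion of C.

Take 1 mol C as basis and let X be its fractional conversion, so ξ = X.
Mole table: n_C = 1 − X; n_D = X; n_B = X.
Total moles n_T = 1 + X.
y_i = n_i/n_T, p_i = y_i·P. K = p_D p_B / (p_C).
Setting this equal to 1.11 bar and taking the physical root (0 < X < 1) gives X = 0.650.

X = 0.650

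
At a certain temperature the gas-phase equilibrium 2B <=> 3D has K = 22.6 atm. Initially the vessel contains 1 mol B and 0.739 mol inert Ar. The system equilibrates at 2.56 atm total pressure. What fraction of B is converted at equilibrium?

Basis: 1 mol B initially; let X = conversion of B. Extent ξ = 0.5X.
Mole table: n_B = 1 − X; n_D = 1.5X; n_I = 0.739 (inert).
n_T = Σnᵢ = 1.74 + 0.5X.
With p_i = (n_i/n_T)P, K = p_D^3 / (p_B^2).
Equating to 22.6 atm and solving on 0 < X < 1: X = 0.733.

X = 0.733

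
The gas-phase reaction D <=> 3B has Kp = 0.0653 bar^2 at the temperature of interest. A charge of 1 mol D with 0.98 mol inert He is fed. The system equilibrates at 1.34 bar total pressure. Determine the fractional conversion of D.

Basis: 1 mol D initially; let X = conversion of D. Extent ξ = X.
Moles: n_D = 1 − X; n_B = 3X; n_I = 0.98 (inert).
Total moles n_T = 1.98 + 2X.
y_i = n_i/n_T, p_i = y_i·P. Kp = p_B^3 / (p_D).
This yields a degree-3 equation in X; solving on (0,1), X = 0.182.

X = 0.182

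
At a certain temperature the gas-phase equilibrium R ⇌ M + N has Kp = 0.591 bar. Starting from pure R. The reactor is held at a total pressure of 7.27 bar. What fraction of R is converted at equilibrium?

Basis: 1 mol R initially; let X = conversion of R. Extent ξ = X.
Species balance: n_R = 1 − X; n_M = X; n_N = X.
n_T = Σnᵢ = 1 + X.
With p_i = (n_i/n_T)P, Kp = p_M p_N / (p_R).
This yields a degree-2 equation in X; solving on (0,1), X = 0.274.

X = 0.274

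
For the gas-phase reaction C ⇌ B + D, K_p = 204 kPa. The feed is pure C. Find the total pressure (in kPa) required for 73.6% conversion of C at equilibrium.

P = 173 kPa

Basis: 1 mol C initially; let X = conversion of C. Extent ξ = X.
Mole table: n_C = 1 − X; n_B = X; n_D = X.
n_T = Σnᵢ = 1 + X.
K_p = p_B p_D / (p_C) with p_i = (n_i/n_T)·P.
At X = 0.736: the mole-fraction product g(X) = Π y_i^ν_i = 1.182. Since K_p = g(X)·P^{1}, P = (K_p/g)^(1/1) = (204/1.182)^(1/1) = 173 kPa.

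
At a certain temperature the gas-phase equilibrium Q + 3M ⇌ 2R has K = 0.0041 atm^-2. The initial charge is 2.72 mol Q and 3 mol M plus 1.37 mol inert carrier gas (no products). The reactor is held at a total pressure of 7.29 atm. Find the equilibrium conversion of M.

X = 0.204

Take 3 mol M as basis and let X be its fractional conversion, so ξ = X.
Species balance: n_Q = 2.72 − X; n_M = 3 − 3X; n_R = 2X; n_I = 1.37 (inert).
Summing: n_T = 7.09 − 2X.
y_i = n_i/n_T, p_i = y_i·P. K = p_R^2 / (p_Q p_M^3).
This yields a degree-4 equation in X; solving on (0,1), X = 0.204.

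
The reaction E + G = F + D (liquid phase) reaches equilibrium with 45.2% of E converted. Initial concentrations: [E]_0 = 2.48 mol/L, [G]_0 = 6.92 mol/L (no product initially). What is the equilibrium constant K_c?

Let X = conversion of E.
Concentrations: [E] = 2.48 − 2.48X; [G] = 6.92 − 2.48X; [F] = 2.48X; [D] = 2.48X.
At X = 0.452: [E] = 1.36, [G] = 5.8, [F] = 1.12, [D] = 1.12.
K_c = [F] [D] / ([E] [G]) = 0.159.

K_c = 0.159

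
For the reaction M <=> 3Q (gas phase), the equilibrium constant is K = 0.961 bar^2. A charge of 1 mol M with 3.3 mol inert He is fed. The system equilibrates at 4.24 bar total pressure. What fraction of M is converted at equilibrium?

Let X = conversion of M (basis 1 mol M); extent of reaction ξ = X.
Mole table: n_M = 1 − X; n_Q = 3X; n_I = 3.3 (inert).
n_T = Σnᵢ = 4.3 + 2X.
With p_i = (n_i/n_T)P, K = p_Q^3 / (p_M).
Substituting and setting equal to 0.961 bar^2 gives a polynomial in X; the root in (0,1) is X = 0.320.

X = 0.320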